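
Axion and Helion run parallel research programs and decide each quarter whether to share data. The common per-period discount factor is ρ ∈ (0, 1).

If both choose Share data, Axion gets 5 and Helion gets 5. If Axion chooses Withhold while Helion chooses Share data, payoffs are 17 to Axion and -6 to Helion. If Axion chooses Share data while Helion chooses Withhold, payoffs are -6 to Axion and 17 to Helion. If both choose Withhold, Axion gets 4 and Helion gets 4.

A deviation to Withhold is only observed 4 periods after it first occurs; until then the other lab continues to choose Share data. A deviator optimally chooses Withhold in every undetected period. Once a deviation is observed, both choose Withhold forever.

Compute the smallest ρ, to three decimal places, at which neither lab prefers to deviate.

The best deviation is to choose Withhold for all 4 undetected periods, earning 17 each, then 4 forever once detected.
Deviation value: 17(1−ρ^4)/(1−ρ) + 4ρ^4/(1−ρ); cooperation value: 5/(1−ρ).
IC: 5 ≥ 17(1−ρ^4) + 4ρ^4 = 17 − 13ρ^4.
So ρ^4 ≥ 12/13, giving ρ ≥ (12/13)^(1/4) ≈ 0.980.

0.980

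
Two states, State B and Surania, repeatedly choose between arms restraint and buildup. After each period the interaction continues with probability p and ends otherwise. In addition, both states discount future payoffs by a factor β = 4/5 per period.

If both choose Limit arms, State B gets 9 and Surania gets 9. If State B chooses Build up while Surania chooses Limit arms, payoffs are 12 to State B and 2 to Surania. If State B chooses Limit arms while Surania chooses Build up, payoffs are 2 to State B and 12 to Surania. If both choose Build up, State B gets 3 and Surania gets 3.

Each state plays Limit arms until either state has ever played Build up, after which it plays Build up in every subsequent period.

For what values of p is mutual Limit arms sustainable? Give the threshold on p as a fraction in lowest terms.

Expected continuation weight on next period's payoff is β·p = 4/5·p, which plays the role of the discount factor.
Cooperation requires 4/5·p ≥ (12−9)/(12−3) = 1/3, hence p ≥ 5/12.

5/12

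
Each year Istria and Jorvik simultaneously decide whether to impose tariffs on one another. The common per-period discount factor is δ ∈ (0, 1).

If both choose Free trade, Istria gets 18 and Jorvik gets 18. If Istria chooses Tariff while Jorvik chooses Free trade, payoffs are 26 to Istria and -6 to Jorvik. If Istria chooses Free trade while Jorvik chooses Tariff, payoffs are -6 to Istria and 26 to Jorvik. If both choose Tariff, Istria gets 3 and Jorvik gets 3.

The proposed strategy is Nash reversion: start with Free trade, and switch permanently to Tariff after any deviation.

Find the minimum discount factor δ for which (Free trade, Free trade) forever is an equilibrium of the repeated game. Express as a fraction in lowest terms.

Cooperation forever yields 18 each period: 18/(1−δ).
Deviating yields 26 once, then 3 forever: 26 + 3δ/(1−δ).
No profitable deviation requires 18/(1−δ) ≥ 26 + 3δ/(1−δ).
Multiplying by (1−δ): 18 ≥ 26(1−δ) + 3δ = 26 − 23δ.
So 23δ ≥ 8, i.e. δ ≥ 8/23.

8/23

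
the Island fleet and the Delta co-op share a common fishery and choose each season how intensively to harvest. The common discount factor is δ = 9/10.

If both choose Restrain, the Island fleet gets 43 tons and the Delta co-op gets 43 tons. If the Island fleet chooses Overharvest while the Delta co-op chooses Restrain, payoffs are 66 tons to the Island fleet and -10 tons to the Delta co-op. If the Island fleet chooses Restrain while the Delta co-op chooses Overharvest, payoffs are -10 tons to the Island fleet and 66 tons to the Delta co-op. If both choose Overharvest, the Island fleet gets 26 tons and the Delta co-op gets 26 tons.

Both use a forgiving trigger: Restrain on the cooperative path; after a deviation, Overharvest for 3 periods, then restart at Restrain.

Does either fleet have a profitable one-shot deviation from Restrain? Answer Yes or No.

No

A one-shot deviation gives 66 now, then 26 for 3 periods, then back to 43.
Gain from deviating: (66−43) today; loss: (43−26) in each of the next 3 periods.
No-deviation condition: (43−26)(δ+…+δ^3) ≥ 66−43, i.e. δ+…+δ^3 ≥ 23/17.
At δ = 9/10: δ+…+δ^3 = 2.4390 ≥ 1.3529.
So cooperation is sustainable.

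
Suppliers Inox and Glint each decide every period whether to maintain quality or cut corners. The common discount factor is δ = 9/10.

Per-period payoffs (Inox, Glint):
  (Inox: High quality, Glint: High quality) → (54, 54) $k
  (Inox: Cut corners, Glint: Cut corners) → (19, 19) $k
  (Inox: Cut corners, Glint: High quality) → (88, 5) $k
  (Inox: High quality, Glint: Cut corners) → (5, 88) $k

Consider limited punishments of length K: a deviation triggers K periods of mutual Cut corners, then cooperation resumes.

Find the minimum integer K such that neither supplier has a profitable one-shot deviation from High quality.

Need Σ_{k=1}^{K} δ^k ≥ (88−54)/(54−19) = 0.9714 at δ = 9/10.
At K = 1 the sum is 0.9000 < 0.9714; at K = 2 it is 1.7100 ≥ 0.9714.
So the minimum punishment length is K = 2.

2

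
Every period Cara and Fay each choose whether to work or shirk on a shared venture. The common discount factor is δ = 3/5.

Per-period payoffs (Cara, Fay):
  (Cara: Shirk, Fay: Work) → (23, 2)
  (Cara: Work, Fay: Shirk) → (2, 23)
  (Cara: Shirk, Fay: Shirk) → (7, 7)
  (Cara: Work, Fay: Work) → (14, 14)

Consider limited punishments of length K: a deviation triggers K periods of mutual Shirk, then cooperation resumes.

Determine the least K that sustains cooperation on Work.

IC: δ(1−δ^K)/(1−δ) ≥ (23−14)/(14−7) = 9/7.
With δ = 3/5: need 1 − δ^K ≥ 9/7·(1−3/5)/(3/5), i.e. δ^K ≤ 0.1429.
Since (3/5)^3 = 0.2160 and (3/5)^4 = 0.1296, the smallest such K is 4.

4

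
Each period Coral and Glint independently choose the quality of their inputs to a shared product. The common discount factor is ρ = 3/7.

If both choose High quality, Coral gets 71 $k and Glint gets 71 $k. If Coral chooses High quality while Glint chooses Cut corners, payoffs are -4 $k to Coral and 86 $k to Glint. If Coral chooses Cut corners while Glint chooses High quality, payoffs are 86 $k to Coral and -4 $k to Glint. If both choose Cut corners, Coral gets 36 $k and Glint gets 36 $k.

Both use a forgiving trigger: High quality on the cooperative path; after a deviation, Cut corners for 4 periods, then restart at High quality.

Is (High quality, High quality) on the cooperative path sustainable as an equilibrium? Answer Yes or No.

Yes

IC: ρ+…+ρ^4 ≥ (86−71)/(71−36) = 3/7.
At ρ = 3/7: partial sum = 0.7247 ≥ 0.4286. Cooperation sustainable.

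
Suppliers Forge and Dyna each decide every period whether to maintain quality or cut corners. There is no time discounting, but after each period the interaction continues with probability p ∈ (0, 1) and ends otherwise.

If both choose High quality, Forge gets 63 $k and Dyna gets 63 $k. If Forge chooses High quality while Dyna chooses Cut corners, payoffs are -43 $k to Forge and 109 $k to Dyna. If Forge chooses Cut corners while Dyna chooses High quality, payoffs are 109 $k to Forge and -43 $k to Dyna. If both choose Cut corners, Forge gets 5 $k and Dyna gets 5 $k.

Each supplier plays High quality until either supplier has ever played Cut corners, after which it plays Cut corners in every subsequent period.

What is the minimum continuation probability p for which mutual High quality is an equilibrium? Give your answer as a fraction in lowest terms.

23/52

Expected cooperation value is 63 + p·63 + p²·63 + … = 63/(1−p); deviation gives 109 + p·5/(1−p).
63 ≥ 109(1−p) + 5p ⇒ 104p ≥ 46 ⇒ p ≥ 46/104 = 23/52.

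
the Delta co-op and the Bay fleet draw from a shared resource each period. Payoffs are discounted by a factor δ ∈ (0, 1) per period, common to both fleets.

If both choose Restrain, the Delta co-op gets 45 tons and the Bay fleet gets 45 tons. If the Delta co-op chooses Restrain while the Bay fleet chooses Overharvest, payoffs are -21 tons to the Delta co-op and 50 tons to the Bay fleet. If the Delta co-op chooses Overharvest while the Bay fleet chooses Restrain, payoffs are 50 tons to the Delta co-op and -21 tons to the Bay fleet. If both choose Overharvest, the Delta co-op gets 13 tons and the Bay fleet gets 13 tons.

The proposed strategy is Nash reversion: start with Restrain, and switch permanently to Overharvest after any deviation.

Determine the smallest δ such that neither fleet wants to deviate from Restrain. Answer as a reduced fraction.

Cooperation forever yields 45 each period: 45/(1−δ).
Deviating yields 50 once, then 13 forever: 50 + 13δ/(1−δ).
No profitable deviation requires 45/(1−δ) ≥ 50 + 13δ/(1−δ).
Multiplying by (1−δ): 45 ≥ 50(1−δ) + 13δ = 50 − 37δ.
So 37δ ≥ 5, i.e. δ ≥ 5/37.

5/37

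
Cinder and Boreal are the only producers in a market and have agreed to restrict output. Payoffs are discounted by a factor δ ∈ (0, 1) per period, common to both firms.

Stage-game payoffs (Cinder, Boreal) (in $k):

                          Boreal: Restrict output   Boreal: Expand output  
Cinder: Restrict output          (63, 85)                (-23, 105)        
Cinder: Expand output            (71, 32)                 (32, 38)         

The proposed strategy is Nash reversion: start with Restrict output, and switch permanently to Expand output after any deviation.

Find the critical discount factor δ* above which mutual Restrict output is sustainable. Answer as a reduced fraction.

Cinder: cooperation gives 63 each period; deviation gives 71 once then 32 forever.
  63/(1−δ) ≥ 71 + 32δ/(1−δ) ⇒ δ ≥ 8/39.
Boreal: cooperation gives 85 each period; deviation gives 105 once then 38 forever.
  δ ≥ 20/67.
Both must hold, so the binding constraint is Boreal's: δ ≥ 20/67.

20/67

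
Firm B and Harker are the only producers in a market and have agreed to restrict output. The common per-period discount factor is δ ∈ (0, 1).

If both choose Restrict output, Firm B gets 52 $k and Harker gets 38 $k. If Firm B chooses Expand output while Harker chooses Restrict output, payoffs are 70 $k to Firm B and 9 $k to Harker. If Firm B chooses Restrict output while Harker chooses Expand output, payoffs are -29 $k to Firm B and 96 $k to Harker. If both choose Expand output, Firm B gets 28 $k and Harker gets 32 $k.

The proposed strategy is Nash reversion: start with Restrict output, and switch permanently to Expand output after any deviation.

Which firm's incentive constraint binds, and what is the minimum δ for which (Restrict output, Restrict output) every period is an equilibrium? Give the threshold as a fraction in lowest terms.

For Firm B: deviation gain 70−52 = 18, per-period punishment loss 52−28 = 24. IC gives δ ≥ 18/42 = 3/7.
For Harker: gain 58, loss 6 per period, so δ ≥ 58/64 = 29/32.
The tighter constraint is Harker's, so cooperation needs δ ≥ 29/32.

Harker; δ ≥ 29/32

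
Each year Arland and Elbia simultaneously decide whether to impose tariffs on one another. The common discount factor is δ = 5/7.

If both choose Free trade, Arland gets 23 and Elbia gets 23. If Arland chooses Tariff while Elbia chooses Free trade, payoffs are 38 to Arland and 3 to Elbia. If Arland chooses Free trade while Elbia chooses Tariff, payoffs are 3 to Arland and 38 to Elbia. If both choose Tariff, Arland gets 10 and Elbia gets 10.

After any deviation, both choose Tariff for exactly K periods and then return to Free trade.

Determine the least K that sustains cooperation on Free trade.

No profitable deviation requires (23−10)(δ+…+δ^K) ≥ 38−23, i.e. δ+…+δ^K ≥ 15/13 ≈ 1.1538.
With δ = 5/7, the partial sums are K=1: 0.7143, K=2: 1.2245.
K = 2 is the first length at which the sum reaches 1.1538.

2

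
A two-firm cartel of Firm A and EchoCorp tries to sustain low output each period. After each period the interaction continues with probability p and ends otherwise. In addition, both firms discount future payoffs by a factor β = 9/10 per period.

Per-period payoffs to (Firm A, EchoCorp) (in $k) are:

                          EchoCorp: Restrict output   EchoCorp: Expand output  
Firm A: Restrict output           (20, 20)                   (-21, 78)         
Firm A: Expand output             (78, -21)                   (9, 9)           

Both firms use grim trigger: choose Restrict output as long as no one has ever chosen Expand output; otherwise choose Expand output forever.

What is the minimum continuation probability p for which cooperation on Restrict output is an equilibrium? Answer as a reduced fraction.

580/621

With continuation probability p and discount β, the effective per-period discount factor is βp.
Grim-trigger IC: βp ≥ (78−20)/(78−9) = 58/69.
So p ≥ (58/69)/(9/10) = 580/621.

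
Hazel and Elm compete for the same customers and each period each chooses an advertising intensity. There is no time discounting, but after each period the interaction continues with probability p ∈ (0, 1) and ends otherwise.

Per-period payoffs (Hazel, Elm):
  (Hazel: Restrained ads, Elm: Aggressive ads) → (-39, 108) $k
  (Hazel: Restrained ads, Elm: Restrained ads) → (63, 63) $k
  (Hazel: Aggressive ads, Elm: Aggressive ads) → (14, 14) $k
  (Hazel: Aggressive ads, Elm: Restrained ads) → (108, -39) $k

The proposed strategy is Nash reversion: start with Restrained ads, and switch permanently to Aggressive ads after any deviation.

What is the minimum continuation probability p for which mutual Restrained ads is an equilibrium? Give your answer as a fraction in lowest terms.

45/94

With no time discounting, the continuation probability p plays the role of the discount factor.
Grim-trigger IC: 63/(1−p) ≥ 108 + 14p/(1−p) ⇒ p ≥ (108−63)/(108−14) = 45/94.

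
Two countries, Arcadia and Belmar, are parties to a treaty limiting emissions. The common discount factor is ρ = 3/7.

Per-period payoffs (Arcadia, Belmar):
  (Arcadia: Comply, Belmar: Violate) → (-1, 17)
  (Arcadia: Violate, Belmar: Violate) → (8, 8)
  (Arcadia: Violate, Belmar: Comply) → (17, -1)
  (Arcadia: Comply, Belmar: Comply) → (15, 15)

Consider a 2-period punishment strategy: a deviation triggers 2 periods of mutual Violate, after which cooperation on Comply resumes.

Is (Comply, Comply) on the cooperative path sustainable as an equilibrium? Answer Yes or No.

Comparing payoff streams over the 3 periods until play realigns: cooperate → 15(1+ρ+…+ρ^2); deviate → 17 + 8(ρ+…+ρ^2).
Cooperation is sustained iff (15−8)(ρ+…+ρ^2) ≥ 17−15.
ρ+…+ρ^2 = 3/7·(1−(3/7)^2)/(1−3/7) = 0.6122, and (17−15)/(15−8) = 0.2857.
0.6122 ≥ 0.2857, so cooperation is sustainable.

Yes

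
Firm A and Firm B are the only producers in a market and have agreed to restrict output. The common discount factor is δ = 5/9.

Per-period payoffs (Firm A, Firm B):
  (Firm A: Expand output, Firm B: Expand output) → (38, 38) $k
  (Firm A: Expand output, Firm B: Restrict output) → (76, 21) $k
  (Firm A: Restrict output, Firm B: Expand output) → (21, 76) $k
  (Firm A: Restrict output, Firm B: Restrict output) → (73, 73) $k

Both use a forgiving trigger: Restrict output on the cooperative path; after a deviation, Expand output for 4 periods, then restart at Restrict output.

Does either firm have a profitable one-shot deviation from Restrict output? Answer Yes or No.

A one-shot deviation gives 76 now, then 38 for 4 periods, then back to 73.
Gain from deviating: (76−73) today; loss: (73−38) in each of the next 4 periods.
No-deviation condition: (73−38)(δ+…+δ^4) ≥ 76−73, i.e. δ+…+δ^4 ≥ 3/35.
At δ = 5/9: δ+…+δ^4 = 1.1309 ≥ 0.0857.
So cooperation is sustainable.

No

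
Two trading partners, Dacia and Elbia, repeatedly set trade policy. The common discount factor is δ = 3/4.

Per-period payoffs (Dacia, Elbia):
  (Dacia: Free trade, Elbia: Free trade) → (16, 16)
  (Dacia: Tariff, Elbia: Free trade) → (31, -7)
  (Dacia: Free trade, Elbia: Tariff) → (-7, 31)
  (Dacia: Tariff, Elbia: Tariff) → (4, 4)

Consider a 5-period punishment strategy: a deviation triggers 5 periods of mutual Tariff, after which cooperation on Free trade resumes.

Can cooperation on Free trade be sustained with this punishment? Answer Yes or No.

Yes

Comparing payoff streams over the 6 periods until play realigns: cooperate → 16(1+δ+…+δ^5); deviate → 31 + 4(δ+…+δ^5).
Cooperation is sustained iff (16−4)(δ+…+δ^5) ≥ 31−16.
δ+…+δ^5 = 3/4·(1−(3/4)^5)/(1−3/4) = 2.2881, and (31−16)/(16−4) = 1.2500.
2.2881 ≥ 1.2500, so cooperation is sustainable.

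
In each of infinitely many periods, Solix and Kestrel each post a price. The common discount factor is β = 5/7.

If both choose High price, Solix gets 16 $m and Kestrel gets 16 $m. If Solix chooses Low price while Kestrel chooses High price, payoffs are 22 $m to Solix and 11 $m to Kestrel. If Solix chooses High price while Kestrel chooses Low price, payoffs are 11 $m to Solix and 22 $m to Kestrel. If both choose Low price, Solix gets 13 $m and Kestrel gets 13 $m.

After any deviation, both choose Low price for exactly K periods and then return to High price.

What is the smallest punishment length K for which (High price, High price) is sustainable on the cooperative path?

5

IC: β(1−β^K)/(1−β) ≥ (22−16)/(16−13) = 2.
With β = 5/7: need 1 − β^K ≥ 2·(1−5/7)/(5/7), i.e. β^K ≤ 0.2000.
Since (5/7)^4 = 0.2603 and (5/7)^5 = 0.1859, the smallest such K is 5.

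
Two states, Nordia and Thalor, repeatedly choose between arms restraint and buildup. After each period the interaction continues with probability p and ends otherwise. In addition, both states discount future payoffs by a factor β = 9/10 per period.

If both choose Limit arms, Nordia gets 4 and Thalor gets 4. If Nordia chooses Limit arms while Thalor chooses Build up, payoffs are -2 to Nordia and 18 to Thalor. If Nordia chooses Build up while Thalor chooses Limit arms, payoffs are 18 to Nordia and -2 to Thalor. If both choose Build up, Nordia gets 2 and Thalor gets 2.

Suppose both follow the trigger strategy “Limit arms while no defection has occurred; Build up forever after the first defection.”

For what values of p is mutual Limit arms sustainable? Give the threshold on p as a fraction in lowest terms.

35/36

With continuation probability p and discount β, the effective per-period discount factor is βp.
Grim-trigger IC: βp ≥ (18−4)/(18−2) = 7/8.
So p ≥ (7/8)/(9/10) = 35/36.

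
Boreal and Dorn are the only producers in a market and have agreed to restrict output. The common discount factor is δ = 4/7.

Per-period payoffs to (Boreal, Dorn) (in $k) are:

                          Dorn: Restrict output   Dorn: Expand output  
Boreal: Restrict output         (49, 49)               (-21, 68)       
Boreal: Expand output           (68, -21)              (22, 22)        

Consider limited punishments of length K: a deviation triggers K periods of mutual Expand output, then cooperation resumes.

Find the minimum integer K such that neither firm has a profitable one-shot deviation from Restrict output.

Need Σ_{k=1}^{K} δ^k ≥ (68−49)/(49−22) = 0.7037 at δ = 4/7.
At K = 1 the sum is 0.5714 < 0.7037; at K = 2 it is 0.8980 ≥ 0.7037.
So the minimum punishment length is K = 2.

2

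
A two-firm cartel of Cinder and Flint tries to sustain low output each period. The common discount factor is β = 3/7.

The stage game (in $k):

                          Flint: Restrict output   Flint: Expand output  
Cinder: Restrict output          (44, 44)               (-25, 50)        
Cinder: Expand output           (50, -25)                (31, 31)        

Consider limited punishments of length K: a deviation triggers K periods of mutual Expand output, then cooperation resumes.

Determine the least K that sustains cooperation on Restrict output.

No profitable deviation requires (44−31)(β+…+β^K) ≥ 50−44, i.e. β+…+β^K ≥ 6/13 ≈ 0.4615.
With β = 3/7, the partial sums are K=1: 0.4286, K=2: 0.6122.
K = 2 is the first length at which the sum reaches 0.4615.

2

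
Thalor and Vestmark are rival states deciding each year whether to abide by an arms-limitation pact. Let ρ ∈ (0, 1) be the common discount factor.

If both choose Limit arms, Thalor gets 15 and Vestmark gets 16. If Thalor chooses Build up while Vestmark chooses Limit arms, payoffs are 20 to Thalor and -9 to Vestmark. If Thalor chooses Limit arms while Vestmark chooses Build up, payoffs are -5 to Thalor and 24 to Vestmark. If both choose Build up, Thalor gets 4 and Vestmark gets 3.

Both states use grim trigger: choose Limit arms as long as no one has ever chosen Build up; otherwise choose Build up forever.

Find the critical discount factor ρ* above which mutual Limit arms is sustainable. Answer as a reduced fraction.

8/21

Thalor's threshold: (20−15)/(20−4) = 5/16.
Vestmark's threshold: (24−16)/(24−3) = 8/21.
5/16 < 8/21, so Vestmark binds and ρ* = 8/21.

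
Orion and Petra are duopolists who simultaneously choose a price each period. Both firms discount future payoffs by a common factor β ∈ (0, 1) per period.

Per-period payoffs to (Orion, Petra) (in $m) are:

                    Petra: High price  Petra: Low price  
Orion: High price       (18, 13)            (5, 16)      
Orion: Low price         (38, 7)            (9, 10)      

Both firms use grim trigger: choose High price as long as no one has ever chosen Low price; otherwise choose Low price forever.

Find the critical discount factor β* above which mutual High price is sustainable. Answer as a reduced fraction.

20/29

Orion: cooperation gives 18 each period; deviation gives 38 once then 9 forever.
  18/(1−β) ≥ 38 + 9β/(1−β) ⇒ β ≥ 20/29.
Petra: cooperation gives 13 each period; deviation gives 16 once then 10 forever.
  β ≥ 3/6 = 1/2.
Both must hold, so the binding constraint is Orion's: β ≥ 20/29.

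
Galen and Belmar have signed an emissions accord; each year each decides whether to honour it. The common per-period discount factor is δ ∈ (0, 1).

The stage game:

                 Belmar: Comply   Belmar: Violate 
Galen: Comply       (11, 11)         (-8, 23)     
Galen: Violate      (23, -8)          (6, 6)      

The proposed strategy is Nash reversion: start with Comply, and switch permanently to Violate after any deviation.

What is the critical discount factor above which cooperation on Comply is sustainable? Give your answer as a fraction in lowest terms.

12/17

Under grim trigger the critical discount factor is (T−C)/(T−P) with T = 23, C = 11, P = 6.
δ* = (23−11)/(23−6) = 12/17.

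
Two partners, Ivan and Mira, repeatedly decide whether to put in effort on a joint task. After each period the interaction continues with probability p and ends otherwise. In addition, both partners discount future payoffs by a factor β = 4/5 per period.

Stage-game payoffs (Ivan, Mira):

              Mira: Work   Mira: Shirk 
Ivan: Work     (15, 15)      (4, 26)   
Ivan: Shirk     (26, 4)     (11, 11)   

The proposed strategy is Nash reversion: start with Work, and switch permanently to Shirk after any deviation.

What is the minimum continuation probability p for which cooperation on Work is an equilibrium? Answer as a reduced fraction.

With continuation probability p and discount β, the effective per-period discount factor is βp.
Grim-trigger IC: βp ≥ (26−15)/(26−11) = 11/15.
So p ≥ (11/15)/(4/5) = 11/12.

11/12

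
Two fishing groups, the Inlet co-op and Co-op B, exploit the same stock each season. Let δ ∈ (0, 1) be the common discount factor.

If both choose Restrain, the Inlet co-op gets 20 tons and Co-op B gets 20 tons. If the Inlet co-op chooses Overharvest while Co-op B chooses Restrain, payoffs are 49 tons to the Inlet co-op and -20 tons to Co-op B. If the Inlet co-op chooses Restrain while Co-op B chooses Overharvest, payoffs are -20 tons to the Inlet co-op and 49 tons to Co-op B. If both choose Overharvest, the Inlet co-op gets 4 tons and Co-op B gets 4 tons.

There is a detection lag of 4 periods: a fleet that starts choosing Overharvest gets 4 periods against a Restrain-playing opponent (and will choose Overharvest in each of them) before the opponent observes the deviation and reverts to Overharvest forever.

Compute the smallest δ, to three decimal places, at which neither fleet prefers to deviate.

0.896

The best deviation is to choose Overharvest for all 4 undetected periods, earning 49 each, then 4 forever once detected.
Deviation value: 49(1−δ^4)/(1−δ) + 4δ^4/(1−δ); cooperation value: 20/(1−δ).
IC: 20 ≥ 49(1−δ^4) + 4δ^4 = 49 − 45δ^4.
So δ^4 ≥ 29/45, giving δ ≥ (29/45)^(1/4) ≈ 0.896.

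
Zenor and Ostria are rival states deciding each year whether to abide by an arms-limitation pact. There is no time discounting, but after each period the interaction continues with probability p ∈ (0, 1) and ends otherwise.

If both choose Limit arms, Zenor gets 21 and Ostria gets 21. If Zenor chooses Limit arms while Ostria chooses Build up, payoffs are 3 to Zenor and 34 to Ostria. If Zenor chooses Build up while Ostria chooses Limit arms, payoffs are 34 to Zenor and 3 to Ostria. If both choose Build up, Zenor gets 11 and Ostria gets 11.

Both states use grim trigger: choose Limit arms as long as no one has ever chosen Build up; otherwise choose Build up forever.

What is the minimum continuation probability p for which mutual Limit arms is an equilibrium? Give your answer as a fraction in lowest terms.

13/23

With no time discounting, the continuation probability p plays the role of the discount factor.
Grim-trigger IC: 21/(1−p) ≥ 34 + 11p/(1−p) ⇒ p ≥ (34−21)/(34−11) = 13/23.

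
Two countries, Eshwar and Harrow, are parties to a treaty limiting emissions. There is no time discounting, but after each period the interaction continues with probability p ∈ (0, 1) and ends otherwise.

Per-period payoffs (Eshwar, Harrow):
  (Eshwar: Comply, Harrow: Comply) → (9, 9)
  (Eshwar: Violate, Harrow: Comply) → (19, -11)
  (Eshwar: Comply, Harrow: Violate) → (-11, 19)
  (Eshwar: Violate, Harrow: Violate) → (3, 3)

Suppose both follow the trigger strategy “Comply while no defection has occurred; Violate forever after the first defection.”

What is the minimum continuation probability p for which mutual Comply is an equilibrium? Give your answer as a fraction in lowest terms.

5/8

With no time discounting, the continuation probability p plays the role of the discount factor.
Grim-trigger IC: 9/(1−p) ≥ 19 + 3p/(1−p) ⇒ p ≥ (19−9)/(19−3) = 5/8.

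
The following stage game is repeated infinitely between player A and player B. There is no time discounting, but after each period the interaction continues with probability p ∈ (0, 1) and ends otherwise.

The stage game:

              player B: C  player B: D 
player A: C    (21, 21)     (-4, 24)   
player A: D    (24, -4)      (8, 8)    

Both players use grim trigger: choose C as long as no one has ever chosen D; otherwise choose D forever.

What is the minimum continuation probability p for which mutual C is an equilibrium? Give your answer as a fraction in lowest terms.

3/16

Expected cooperation value is 21 + p·21 + p²·21 + … = 21/(1−p); deviation gives 24 + p·8/(1−p).
21 ≥ 24(1−p) + 8p ⇒ 16p ≥ 3 ⇒ p ≥ 3/16.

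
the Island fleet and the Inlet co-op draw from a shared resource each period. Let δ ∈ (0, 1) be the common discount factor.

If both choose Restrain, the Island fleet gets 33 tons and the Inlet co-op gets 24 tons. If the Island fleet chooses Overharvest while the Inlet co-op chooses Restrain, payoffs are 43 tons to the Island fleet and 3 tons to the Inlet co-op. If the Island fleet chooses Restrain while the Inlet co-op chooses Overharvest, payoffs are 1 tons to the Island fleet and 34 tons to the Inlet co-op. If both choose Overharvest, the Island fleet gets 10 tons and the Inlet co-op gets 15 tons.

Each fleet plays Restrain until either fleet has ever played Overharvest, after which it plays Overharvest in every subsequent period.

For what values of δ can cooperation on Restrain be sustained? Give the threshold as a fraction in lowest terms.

the Island fleet: cooperation gives 33 each period; deviation gives 43 once then 10 forever.
  33/(1−δ) ≥ 43 + 10δ/(1−δ) ⇒ δ ≥ 10/33.
the Inlet co-op: cooperation gives 24 each period; deviation gives 34 once then 15 forever.
  δ ≥ 10/19.
Both must hold, so the binding constraint is the Inlet co-op's: δ ≥ 10/19.

10/19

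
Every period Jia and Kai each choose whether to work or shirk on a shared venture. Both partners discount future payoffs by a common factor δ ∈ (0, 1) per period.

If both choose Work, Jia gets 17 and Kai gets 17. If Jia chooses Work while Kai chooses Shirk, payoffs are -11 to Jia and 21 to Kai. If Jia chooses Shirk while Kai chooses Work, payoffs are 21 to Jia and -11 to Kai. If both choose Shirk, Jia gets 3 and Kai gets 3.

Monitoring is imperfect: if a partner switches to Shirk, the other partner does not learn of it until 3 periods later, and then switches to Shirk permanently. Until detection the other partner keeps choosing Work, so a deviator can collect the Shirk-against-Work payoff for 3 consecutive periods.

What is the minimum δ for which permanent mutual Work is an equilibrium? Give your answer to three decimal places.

0.606

A deviator earns 21 for 3 periods, then 3 forever; cooperating earns 17 forever. Multiplying the IC by (1−δ):
17 ≥ 21(1−δ^3) + 3δ^3, so 18·δ^3 ≥ 4 and δ^3 ≥ 2/9.
δ ≥ (2/9)^(1/3) ≈ 0.606.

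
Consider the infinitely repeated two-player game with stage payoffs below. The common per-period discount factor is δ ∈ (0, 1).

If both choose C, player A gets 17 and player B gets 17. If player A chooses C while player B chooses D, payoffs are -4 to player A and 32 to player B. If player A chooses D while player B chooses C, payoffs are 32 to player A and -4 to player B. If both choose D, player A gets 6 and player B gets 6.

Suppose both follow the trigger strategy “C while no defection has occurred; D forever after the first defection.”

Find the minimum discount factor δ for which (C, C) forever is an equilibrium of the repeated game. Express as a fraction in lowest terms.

15/26

Under grim trigger the critical discount factor is (T−C)/(T−P) with T = 32, C = 17, P = 6.
δ* = (32−17)/(32−6) = 15/26.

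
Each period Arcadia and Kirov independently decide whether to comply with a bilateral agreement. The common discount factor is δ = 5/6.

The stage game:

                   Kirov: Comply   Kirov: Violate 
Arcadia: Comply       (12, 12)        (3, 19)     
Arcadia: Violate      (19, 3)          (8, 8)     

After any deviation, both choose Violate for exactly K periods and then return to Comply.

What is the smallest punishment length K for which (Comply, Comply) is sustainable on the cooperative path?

IC: δ(1−δ^K)/(1−δ) ≥ (19−12)/(12−8) = 7/4.
With δ = 5/6: need 1 − δ^K ≥ 7/4·(1−5/6)/(5/6), i.e. δ^K ≤ 0.6500.
Since (5/6)^2 = 0.6944 and (5/6)^3 = 0.5787, the smallest such K is 3.

3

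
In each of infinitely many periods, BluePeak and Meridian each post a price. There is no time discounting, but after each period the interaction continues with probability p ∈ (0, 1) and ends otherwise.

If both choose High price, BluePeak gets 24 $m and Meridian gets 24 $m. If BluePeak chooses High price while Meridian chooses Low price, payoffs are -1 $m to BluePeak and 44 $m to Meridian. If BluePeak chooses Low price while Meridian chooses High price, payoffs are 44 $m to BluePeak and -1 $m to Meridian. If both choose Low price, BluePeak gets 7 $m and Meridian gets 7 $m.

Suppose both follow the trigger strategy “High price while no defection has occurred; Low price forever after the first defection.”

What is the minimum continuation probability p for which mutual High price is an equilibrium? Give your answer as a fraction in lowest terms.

20/37

With no time discounting, the continuation probability p plays the role of the discount factor.
Grim-trigger IC: 24/(1−p) ≥ 44 + 7p/(1−p) ⇒ p ≥ (44−24)/(44−7) = 20/37.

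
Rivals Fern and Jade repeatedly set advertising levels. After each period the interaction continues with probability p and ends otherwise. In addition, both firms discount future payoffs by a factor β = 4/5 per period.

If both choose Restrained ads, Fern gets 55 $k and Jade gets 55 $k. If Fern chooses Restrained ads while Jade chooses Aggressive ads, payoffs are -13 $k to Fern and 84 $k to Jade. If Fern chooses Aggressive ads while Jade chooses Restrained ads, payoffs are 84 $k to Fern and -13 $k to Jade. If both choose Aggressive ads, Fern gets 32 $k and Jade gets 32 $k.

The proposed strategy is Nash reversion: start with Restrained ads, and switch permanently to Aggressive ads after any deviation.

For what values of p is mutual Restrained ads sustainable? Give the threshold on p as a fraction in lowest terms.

Expected continuation weight on next period's payoff is β·p = 4/5·p, which plays the role of the discount factor.
Cooperation requires 4/5·p ≥ (84−55)/(84−32) = 29/52, hence p ≥ 145/208.

145/208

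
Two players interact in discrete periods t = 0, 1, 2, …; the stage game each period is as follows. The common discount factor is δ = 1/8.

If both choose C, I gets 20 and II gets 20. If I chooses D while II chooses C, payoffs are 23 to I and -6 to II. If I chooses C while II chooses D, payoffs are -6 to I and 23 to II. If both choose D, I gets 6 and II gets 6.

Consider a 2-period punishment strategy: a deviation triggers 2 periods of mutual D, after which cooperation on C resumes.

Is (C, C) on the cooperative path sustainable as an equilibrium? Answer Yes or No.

No

A one-shot deviation gives 23 now, then 6 for 2 periods, then back to 20.
Gain from deviating: (23−20) today; loss: (20−6) in each of the next 2 periods.
No-deviation condition: (20−6)(δ+…+δ^2) ≥ 23−20, i.e. δ+…+δ^2 ≥ 3/14.
At δ = 1/8: δ+…+δ^2 = 0.1406 < 0.2143.
So cooperation is not sustainable.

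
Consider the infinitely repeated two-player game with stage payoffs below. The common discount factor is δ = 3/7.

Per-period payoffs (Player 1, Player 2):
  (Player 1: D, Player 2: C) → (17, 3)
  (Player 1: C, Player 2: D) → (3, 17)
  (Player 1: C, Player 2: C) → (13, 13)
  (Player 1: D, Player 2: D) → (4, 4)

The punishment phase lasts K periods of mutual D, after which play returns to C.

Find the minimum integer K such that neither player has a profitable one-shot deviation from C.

2

IC: δ(1−δ^K)/(1−δ) ≥ (17−13)/(13−4) = 4/9.
With δ = 3/7: need 1 − δ^K ≥ 4/9·(1−3/7)/(3/7), i.e. δ^K ≤ 0.4074.
Since (3/7)^1 = 0.4286 and (3/7)^2 = 0.1837, the smallest such K is 2.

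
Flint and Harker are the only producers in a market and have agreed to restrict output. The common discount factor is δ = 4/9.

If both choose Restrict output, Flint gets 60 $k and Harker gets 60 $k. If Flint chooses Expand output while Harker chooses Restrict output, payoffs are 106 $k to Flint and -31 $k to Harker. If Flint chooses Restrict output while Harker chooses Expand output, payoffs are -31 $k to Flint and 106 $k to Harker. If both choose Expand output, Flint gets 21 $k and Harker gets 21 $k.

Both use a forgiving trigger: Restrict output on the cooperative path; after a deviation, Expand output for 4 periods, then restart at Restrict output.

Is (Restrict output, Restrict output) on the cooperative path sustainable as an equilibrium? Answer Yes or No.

No

A one-shot deviation gives 106 now, then 21 for 4 periods, then back to 60.
Gain from deviating: (106−60) today; loss: (60−21) in each of the next 4 periods.
No-deviation condition: (60−21)(δ+…+δ^4) ≥ 106−60, i.e. δ+…+δ^4 ≥ 46/39.
At δ = 4/9: δ+…+δ^4 = 0.7688 < 1.1795.
So cooperation is not sustainable.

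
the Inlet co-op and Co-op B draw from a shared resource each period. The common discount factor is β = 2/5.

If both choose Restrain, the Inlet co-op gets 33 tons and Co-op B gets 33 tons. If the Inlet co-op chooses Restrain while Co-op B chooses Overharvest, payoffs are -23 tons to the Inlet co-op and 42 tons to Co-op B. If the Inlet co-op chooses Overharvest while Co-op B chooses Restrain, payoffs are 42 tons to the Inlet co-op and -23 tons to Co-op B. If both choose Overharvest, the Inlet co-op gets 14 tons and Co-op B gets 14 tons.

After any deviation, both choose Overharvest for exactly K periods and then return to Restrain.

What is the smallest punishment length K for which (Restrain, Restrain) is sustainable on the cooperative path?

IC: β(1−β^K)/(1−β) ≥ (42−33)/(33−14) = 9/19.
With β = 2/5: need 1 − β^K ≥ 9/19·(1−2/5)/(2/5), i.e. β^K ≤ 0.2895.
Since (2/5)^1 = 0.4000 and (2/5)^2 = 0.1600, the smallest such K is 2.

2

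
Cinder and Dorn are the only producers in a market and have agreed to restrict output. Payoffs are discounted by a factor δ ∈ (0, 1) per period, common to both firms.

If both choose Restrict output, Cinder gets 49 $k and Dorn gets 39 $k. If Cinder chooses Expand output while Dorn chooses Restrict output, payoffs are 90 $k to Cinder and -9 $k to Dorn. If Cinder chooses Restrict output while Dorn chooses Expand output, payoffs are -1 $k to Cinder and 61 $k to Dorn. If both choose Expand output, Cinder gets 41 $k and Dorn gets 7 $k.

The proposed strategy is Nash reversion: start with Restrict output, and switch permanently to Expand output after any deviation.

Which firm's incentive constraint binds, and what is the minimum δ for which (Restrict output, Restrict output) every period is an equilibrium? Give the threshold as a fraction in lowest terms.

Cinder's threshold: (90−49)/(90−41) = 41/49.
Dorn's threshold: (61−39)/(61−7) = 11/27.
41/49 > 11/27, so Cinder binds and δ* = 41/49.

Cinder; δ ≥ 41/49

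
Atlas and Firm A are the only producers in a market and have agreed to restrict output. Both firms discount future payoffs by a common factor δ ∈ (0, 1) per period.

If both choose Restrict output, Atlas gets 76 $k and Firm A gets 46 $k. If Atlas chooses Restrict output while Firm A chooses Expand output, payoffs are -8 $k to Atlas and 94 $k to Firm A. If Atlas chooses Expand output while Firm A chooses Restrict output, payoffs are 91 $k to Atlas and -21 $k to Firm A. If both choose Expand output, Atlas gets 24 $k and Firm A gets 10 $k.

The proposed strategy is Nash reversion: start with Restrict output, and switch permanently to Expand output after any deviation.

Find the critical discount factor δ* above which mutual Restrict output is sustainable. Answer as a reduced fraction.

4/7

For Atlas: deviation gain 91−76 = 15, per-period punishment loss 76−24 = 52. IC gives δ ≥ 15/67.
For Firm A: gain 48, loss 36 per period, so δ ≥ 48/84 = 4/7.
The tighter constraint is Firm A's, so cooperation needs δ ≥ 4/7.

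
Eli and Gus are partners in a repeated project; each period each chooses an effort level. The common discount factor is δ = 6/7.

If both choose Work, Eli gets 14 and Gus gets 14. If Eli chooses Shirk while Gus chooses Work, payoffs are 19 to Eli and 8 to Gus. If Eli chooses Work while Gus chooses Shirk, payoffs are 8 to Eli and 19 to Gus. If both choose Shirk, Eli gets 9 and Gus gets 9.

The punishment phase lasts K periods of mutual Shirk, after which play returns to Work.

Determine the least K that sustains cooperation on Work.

2

IC: δ(1−δ^K)/(1−δ) ≥ (19−14)/(14−9) = 1.
With δ = 6/7: need 1 − δ^K ≥ 1·(1−6/7)/(6/7), i.e. δ^K ≤ 0.8333.
Since (6/7)^1 = 0.8571 and (6/7)^2 = 0.7347, the smallest such K is 2.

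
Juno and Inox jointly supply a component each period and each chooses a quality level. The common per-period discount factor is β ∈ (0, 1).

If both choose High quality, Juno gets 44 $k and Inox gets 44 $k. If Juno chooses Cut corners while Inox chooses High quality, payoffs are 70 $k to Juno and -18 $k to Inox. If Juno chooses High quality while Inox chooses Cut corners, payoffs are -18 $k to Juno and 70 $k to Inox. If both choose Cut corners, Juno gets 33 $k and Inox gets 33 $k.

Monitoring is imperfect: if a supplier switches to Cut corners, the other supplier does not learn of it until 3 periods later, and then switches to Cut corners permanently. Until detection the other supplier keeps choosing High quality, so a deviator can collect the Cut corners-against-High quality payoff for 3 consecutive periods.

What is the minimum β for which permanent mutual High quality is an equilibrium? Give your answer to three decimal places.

Deviating for the 3 undetected periods gains 70−44 = 26 per period over cooperation, then loses 44−33 = 11 per period forever once punishment starts.
Gain: 26(1 + β + … + β^2); loss: 11·β^3/(1−β).
No profitable deviation ⇔ 26(1−β^3) ≤ 11·β^3, i.e. β^3 ≥ 26/(26+11) = 26/37.
Hence β ≥ (26/37)^(1/3) ≈ 0.889.

0.889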